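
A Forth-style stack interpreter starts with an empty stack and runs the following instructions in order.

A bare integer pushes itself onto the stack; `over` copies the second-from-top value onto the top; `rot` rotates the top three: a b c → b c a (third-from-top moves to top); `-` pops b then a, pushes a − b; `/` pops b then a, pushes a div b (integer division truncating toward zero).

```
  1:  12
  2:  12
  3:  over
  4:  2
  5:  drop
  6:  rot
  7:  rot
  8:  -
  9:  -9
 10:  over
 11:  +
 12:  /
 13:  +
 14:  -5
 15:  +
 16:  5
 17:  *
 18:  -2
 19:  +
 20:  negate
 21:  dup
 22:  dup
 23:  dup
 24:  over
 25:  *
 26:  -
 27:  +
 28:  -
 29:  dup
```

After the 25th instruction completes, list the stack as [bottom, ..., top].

12     → 12
12     → 12 12
over   → 12 12 12
2      → 12 12 12 2
drop   → 12 12 12
rot    → 12 12 12
rot    → 12 12 12
-      → 12 0
-9     → 12 0 -9
over   → 12 0 -9 0
+      → 12 0 -9
/      → 12 0
+      → 12
-5     → 12 -5
+      → 7
5      → 7 5
*      → 35
-2     → 35 -2
+      → 33
negate → -33
dup    → -33 -33
dup    → -33 -33 -33
dup    → -33 -33 -33 -33
over   → -33 -33 -33 -33 -33
*      → -33 -33 -33 1089

[-33, -33, -33, 1089]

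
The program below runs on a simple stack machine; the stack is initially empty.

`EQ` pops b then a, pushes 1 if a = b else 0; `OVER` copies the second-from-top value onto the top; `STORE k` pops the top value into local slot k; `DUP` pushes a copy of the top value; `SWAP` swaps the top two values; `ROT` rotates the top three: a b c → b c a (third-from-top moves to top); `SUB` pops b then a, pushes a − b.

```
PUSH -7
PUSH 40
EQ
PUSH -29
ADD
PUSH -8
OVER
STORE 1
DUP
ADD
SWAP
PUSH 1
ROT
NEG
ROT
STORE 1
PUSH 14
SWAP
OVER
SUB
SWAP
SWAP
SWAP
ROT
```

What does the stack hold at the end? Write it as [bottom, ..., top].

[2, 14, 1]

PUSH -7   -7
PUSH 40   -7 40
EQ        0
PUSH -29  0 -29
ADD       -29
PUSH -8   -29 -8
OVER      -29 -8 -29
STORE 1   -29 -8
DUP       -29 -8 -8
ADD       -29 -16
SWAP      -16 -29
PUSH 1    -16 -29 1
ROT       -29 1 -16
NEG       -29 1 16
ROT       1 16 -29
STORE 1   1 16
PUSH 14   1 16 14
SWAP      1 14 16
OVER      1 14 16 14
SUB       1 14 2
SWAP      1 2 14
SWAP      1 14 2
SWAP      1 2 14
ROT       2 14 1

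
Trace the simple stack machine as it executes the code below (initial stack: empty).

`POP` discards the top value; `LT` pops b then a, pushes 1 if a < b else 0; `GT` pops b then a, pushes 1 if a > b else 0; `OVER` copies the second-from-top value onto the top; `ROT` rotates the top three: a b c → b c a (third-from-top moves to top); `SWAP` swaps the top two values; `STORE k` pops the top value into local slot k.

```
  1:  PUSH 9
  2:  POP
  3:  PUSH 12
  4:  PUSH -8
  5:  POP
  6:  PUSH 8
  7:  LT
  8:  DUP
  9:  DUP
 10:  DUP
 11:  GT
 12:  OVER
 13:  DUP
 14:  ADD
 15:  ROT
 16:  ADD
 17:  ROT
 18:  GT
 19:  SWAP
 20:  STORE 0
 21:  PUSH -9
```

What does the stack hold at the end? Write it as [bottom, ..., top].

[0, -9]

PUSH 9   [9]
POP      []
PUSH 12  [12]
PUSH -8  [12, -8]
POP      [12]
PUSH 8   [12, 8]
LT       [0]
DUP      [0, 0]
DUP      [0, 0, 0]
DUP      [0, 0, 0, 0]
GT       [0, 0, 0]
OVER     [0, 0, 0, 0]
DUP      [0, 0, 0, 0, 0]
ADD      [0, 0, 0, 0]
ROT      [0, 0, 0, 0]
ADD      [0, 0, 0]
ROT      [0, 0, 0]
GT       [0, 0]
SWAP     [0, 0]
STORE 0  [0]
PUSH -9  [0, -9]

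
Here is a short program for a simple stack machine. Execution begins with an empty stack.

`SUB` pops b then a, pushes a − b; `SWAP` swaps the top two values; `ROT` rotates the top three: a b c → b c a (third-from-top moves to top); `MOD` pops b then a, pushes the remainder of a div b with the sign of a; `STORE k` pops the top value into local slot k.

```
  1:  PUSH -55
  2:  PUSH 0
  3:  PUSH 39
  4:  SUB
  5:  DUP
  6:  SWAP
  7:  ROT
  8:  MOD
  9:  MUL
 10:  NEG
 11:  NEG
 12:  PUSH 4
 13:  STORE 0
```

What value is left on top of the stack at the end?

1521

PUSH -55 : [-55]
PUSH 0   : [-55, 0]
PUSH 39  : [-55, 0, 39]
SUB      : [-55, -39]
DUP      : [-55, -39, -39]
SWAP     : [-55, -39, -39]
ROT      : [-39, -39, -55]
MOD      : [-39, -39]
MUL      : [1521]
NEG      : [-1521]
NEG      : [1521]
PUSH 4   : [1521, 4]
STORE 0  : [1521]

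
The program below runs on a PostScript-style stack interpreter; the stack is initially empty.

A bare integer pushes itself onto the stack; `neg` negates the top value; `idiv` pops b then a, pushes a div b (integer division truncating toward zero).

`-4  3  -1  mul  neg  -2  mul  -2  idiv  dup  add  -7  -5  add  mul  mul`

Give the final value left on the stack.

288

-4   -> -4
3    -> -4 3
-1   -> -4 3 -1
mul  -> -4 -3
neg  -> -4 3
-2   -> -4 3 -2
mul  -> -4 -6
-2   -> -4 -6 -2
idiv -> -4 3
dup  -> -4 3 3
add  -> -4 6
-7   -> -4 6 -7
-5   -> -4 6 -7 -5
add  -> -4 6 -12
mul  -> -4 -72
mul  -> 288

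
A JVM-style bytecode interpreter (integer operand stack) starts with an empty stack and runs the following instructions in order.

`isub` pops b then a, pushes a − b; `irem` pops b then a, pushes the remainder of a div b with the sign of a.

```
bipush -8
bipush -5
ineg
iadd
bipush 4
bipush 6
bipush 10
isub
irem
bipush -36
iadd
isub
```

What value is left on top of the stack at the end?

33

bipush -8  -> [-8]
bipush -5  -> [-8, -5]
ineg       -> [-8, 5]
iadd       -> [-3]
bipush 4   -> [-3, 4]
bipush 6   -> [-3, 4, 6]
bipush 10  -> [-3, 4, 6, 10]
isub       -> [-3, 4, -4]
irem       -> [-3, 0]
bipush -36 -> [-3, 0, -36]
iadd       -> [-3, -36]
isub       -> [33]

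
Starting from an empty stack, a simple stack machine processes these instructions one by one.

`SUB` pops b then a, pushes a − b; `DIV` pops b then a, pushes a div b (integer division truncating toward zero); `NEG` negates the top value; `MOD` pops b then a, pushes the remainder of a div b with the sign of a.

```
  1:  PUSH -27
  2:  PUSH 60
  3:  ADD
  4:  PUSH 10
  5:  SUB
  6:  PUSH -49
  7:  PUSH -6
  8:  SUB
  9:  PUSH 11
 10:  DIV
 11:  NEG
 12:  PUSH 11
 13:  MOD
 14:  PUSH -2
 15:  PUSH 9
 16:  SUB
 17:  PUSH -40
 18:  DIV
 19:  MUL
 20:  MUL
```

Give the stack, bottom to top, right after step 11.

PUSH -27 : [-27]
PUSH 60  : [-27, 60]
ADD      : [33]
PUSH 10  : [33, 10]
SUB      : [23]
PUSH -49 : [23, -49]
PUSH -6  : [23, -49, -6]
SUB      : [23, -43]
PUSH 11  : [23, -43, 11]
DIV      : [23, -3]
NEG      : [23, 3]

[23, 3]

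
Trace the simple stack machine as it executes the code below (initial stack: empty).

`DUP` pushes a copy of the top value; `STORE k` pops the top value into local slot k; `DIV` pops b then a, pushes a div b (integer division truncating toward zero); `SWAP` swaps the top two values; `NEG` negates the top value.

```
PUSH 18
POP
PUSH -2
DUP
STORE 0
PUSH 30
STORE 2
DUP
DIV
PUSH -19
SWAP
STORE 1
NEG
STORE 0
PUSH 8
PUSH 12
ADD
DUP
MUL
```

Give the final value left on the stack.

PUSH 18  : [18]
POP      : []
PUSH -2  : [-2]
DUP      : [-2, -2]
STORE 0  : [-2]
PUSH 30  : [-2, 30]
STORE 2  : [-2]
DUP      : [-2, -2]
DIV      : [1]
PUSH -19 : [1, -19]
SWAP     : [-19, 1]
STORE 1  : [-19]
NEG      : [19]
STORE 0  : []
PUSH 8   : [8]
PUSH 12  : [8, 12]
ADD      : [20]
DUP      : [20, 20]
MUL      : [400]

400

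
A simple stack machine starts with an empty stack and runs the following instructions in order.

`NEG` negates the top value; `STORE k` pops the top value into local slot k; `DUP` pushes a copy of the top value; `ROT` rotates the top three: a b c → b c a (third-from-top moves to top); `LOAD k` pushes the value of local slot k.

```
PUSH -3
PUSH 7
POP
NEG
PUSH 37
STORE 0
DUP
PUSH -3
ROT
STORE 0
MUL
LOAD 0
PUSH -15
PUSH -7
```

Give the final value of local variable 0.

3

PUSH -3   [-3]
PUSH 7    [-3, 7]
POP       [-3]
NEG       [3]
PUSH 37   [3, 37]
STORE 0   [3]
DUP       [3, 3]
PUSH -3   [3, 3, -3]
ROT       [3, -3, 3]
STORE 0   [3, -3]
MUL       [-9]
LOAD 0    [-9, 3]
PUSH -15  [-9, 3, -15]
PUSH -7   [-9, 3, -15, -7]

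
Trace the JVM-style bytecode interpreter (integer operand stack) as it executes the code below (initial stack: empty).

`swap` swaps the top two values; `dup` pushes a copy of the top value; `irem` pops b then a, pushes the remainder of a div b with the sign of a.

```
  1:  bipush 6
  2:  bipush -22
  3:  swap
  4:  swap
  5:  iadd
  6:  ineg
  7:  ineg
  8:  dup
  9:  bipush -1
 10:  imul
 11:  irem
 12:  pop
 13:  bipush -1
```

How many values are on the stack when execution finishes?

bipush 6    [6]
bipush -22  [6, -22]
swap        [-22, 6]
swap        [6, -22]
iadd        [-16]
ineg        [16]
ineg        [-16]
dup         [-16, -16]
bipush -1   [-16, -16, -1]
imul        [-16, 16]
irem        [0]
pop         []
bipush -1   [-1]

1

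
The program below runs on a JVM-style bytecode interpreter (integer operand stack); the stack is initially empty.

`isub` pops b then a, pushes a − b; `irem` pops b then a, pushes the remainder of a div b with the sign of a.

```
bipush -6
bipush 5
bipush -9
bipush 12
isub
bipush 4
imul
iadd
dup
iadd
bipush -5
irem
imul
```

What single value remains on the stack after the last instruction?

bipush -6 → [-6]
bipush 5  → [-6, 5]
bipush -9 → [-6, 5, -9]
bipush 12 → [-6, 5, -9, 12]
isub      → [-6, 5, -21]
bipush 4  → [-6, 5, -21, 4]
imul      → [-6, 5, -84]
iadd      → [-6, -79]
dup       → [-6, -79, -79]
iadd      → [-6, -158]
bipush -5 → [-6, -158, -5]
irem      → [-6, -3]
imul      → [18]

18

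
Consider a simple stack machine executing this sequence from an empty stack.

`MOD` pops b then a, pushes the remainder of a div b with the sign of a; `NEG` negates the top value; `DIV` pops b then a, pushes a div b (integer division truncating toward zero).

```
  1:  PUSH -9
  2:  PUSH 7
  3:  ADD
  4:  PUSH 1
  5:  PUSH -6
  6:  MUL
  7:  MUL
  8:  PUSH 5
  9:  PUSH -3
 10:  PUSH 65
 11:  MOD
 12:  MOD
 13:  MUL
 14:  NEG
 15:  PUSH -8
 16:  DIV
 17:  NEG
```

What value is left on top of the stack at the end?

-3

PUSH -9 -> [-9]
PUSH 7  -> [-9, 7]
ADD     -> [-2]
PUSH 1  -> [-2, 1]
PUSH -6 -> [-2, 1, -6]
MUL     -> [-2, -6]
MUL     -> [12]
PUSH 5  -> [12, 5]
PUSH -3 -> [12, 5, -3]
PUSH 65 -> [12, 5, -3, 65]
MOD     -> [12, 5, -3]
MOD     -> [12, 2]
MUL     -> [24]
NEG     -> [-24]
PUSH -8 -> [-24, -8]
DIV     -> [3]
NEG     -> [-3]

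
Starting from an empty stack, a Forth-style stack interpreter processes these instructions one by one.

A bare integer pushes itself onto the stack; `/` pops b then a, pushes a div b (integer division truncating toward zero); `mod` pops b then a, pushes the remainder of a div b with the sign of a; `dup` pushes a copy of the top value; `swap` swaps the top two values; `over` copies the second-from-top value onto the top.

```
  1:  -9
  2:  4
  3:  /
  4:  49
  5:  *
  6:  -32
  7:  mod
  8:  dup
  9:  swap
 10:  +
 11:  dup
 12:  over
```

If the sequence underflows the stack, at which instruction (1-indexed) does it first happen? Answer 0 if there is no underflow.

-9   : -9
4    : -9 4
/    : -2
49   : -2 49
*    : -98
-32  : -98 -32
mod  : -2
dup  : -2 -2
swap : -2 -2
+    : -4
dup  : -4 -4
over : -4 -4 -4

0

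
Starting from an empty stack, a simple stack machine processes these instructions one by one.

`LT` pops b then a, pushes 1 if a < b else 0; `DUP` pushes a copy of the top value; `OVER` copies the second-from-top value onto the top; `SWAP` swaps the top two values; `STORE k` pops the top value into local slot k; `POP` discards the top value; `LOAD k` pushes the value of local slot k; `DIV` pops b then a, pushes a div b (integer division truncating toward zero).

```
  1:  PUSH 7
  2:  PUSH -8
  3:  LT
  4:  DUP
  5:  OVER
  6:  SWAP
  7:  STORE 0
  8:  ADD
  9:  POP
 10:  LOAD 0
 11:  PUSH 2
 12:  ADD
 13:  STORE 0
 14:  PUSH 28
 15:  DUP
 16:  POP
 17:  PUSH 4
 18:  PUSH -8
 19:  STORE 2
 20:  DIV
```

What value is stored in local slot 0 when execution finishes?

PUSH 7   7
PUSH -8  7 -8
LT       0
DUP      0 0
OVER     0 0 0
SWAP     0 0 0
STORE 0  0 0
ADD      0
POP      (empty)
LOAD 0   0
PUSH 2   0 2
ADD      2
STORE 0  (empty)
PUSH 28  28
DUP      28 28
POP      28
PUSH 4   28 4
PUSH -8  28 4 -8
STORE 2  28 4
DIV      7

2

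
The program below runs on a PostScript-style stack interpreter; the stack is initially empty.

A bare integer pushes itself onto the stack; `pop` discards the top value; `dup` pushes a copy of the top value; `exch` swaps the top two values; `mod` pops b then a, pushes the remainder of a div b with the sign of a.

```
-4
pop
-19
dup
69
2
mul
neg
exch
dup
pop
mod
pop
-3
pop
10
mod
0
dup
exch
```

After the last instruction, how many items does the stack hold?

-4    -4
pop   (empty)
-19   -19
dup   -19 -19
69    -19 -19 69
2     -19 -19 69 2
mul   -19 -19 138
neg   -19 -19 -138
exch  -19 -138 -19
dup   -19 -138 -19 -19
pop   -19 -138 -19
mod   -19 -5
pop   -19
-3    -19 -3
pop   -19
10    -19 10
mod   -9
0     -9 0
dup   -9 0 0
exch  -9 0 0

3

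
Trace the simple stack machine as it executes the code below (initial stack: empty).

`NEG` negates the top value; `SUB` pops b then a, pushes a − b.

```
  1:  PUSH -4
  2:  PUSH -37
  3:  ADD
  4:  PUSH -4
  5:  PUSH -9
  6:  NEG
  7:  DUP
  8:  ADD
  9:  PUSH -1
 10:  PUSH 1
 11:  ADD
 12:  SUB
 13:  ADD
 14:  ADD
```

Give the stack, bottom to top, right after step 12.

PUSH -4  → -4
PUSH -37 → -4 -37
ADD      → -41
PUSH -4  → -41 -4
PUSH -9  → -41 -4 -9
NEG      → -41 -4 9
DUP      → -41 -4 9 9
ADD      → -41 -4 18
PUSH -1  → -41 -4 18 -1
PUSH 1   → -41 -4 18 -1 1
ADD      → -41 -4 18 0
SUB      → -41 -4 18

[-41, -4, 18]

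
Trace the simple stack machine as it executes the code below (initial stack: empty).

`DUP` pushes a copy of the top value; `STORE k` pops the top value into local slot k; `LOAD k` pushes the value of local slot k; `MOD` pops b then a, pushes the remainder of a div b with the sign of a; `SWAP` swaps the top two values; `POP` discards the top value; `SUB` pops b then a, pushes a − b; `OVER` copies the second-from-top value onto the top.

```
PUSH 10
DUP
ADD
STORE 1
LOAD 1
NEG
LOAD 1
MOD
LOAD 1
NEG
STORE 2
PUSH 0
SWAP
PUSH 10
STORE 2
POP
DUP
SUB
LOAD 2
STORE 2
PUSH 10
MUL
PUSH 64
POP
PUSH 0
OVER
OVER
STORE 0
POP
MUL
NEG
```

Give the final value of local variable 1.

20

PUSH 10 -> 10
DUP     -> 10 10
ADD     -> 20
STORE 1 -> (empty)
LOAD 1  -> 20
NEG     -> -20
LOAD 1  -> -20 20
MOD     -> 0
LOAD 1  -> 0 20
NEG     -> 0 -20
STORE 2 -> 0
PUSH 0  -> 0 0
SWAP    -> 0 0
PUSH 10 -> 0 0 10
STORE 2 -> 0 0
POP     -> 0
DUP     -> 0 0
SUB     -> 0
LOAD 2  -> 0 10
STORE 2 -> 0
PUSH 10 -> 0 10
MUL     -> 0
PUSH 64 -> 0 64
POP     -> 0
PUSH 0  -> 0 0
OVER    -> 0 0 0
OVER    -> 0 0 0 0
STORE 0 -> 0 0 0
POP     -> 0 0
MUL     -> 0
NEG     -> 0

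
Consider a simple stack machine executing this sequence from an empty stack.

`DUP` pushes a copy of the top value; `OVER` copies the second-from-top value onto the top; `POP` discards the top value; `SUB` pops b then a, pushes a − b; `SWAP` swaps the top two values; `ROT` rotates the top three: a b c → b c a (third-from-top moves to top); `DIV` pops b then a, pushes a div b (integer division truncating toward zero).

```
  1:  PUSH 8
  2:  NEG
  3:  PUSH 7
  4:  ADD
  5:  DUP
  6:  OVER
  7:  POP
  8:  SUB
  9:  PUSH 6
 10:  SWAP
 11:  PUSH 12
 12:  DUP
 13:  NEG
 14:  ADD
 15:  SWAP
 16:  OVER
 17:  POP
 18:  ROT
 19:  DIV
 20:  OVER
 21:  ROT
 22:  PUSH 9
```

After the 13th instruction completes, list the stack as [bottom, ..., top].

PUSH 8  : [8]
NEG     : [-8]
PUSH 7  : [-8, 7]
ADD     : [-1]
DUP     : [-1, -1]
OVER    : [-1, -1, -1]
POP     : [-1, -1]
SUB     : [0]
PUSH 6  : [0, 6]
SWAP    : [6, 0]
PUSH 12 : [6, 0, 12]
DUP     : [6, 0, 12, 12]
NEG     : [6, 0, 12, -12]

[6, 0, 12, -12]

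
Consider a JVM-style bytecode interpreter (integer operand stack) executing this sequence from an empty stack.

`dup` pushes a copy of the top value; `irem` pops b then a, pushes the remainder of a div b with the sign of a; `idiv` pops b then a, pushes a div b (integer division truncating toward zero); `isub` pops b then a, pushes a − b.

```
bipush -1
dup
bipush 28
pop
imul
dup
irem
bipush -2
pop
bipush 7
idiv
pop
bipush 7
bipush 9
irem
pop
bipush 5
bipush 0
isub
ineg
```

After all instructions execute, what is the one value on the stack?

-5

bipush -1 : -1
dup       : -1 -1
bipush 28 : -1 -1 28
pop       : -1 -1
imul      : 1
dup       : 1 1
irem      : 0
bipush -2 : 0 -2
pop       : 0
bipush 7  : 0 7
idiv      : 0
pop       : (empty)
bipush 7  : 7
bipush 9  : 7 9
irem      : 7
pop       : (empty)
bipush 5  : 5
bipush 0  : 5 0
isub      : 5
ineg      : -5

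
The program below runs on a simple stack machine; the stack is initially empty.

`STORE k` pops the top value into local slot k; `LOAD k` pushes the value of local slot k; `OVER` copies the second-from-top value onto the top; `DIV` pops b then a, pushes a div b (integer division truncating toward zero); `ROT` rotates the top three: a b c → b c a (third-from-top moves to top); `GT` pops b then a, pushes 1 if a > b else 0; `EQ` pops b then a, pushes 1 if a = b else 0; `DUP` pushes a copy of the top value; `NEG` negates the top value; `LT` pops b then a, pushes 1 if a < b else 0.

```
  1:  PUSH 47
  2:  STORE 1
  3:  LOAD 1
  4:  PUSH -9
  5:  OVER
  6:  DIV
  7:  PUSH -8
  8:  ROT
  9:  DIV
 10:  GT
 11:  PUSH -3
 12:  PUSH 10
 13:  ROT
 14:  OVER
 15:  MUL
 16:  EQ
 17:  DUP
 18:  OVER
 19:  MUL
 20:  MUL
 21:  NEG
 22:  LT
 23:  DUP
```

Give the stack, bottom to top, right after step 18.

[-3, 0, 0, 0]

PUSH 47 → 47
STORE 1 → (empty)
LOAD 1  → 47
PUSH -9 → 47 -9
OVER    → 47 -9 47
DIV     → 47 0
PUSH -8 → 47 0 -8
ROT     → 0 -8 47
DIV     → 0 0
GT      → 0
PUSH -3 → 0 -3
PUSH 10 → 0 -3 10
ROT     → -3 10 0
OVER    → -3 10 0 10
MUL     → -3 10 0
EQ      → -3 0
DUP     → -3 0 0
OVER    → -3 0 0 0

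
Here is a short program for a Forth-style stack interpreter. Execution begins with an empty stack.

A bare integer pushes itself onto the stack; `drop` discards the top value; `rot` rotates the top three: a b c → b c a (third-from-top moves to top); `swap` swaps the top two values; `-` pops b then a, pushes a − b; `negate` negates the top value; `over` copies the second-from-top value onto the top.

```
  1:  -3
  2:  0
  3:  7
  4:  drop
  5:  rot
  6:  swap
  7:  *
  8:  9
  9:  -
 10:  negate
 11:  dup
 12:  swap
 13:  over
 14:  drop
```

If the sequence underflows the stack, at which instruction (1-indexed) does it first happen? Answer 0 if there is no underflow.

-3   -> -3
0    -> -3 0
7    -> -3 0 7
drop -> -3 0
rot  — needs 3 operands, stack has 2 → underflow

5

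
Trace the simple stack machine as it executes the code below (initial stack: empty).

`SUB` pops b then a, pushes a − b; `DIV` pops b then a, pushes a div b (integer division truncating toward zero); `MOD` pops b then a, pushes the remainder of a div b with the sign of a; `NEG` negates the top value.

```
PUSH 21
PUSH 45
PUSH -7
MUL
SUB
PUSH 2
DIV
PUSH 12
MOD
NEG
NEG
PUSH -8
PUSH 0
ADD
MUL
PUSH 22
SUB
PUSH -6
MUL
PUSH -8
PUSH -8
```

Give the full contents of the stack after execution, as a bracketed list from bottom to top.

[132, -8, -8]

PUSH 21 -> 21
PUSH 45 -> 21 45
PUSH -7 -> 21 45 -7
MUL     -> 21 -315
SUB     -> 336
PUSH 2  -> 336 2
DIV     -> 168
PUSH 12 -> 168 12
MOD     -> 0
NEG     -> 0
NEG     -> 0
PUSH -8 -> 0 -8
PUSH 0  -> 0 -8 0
ADD     -> 0 -8
MUL     -> 0
PUSH 22 -> 0 22
SUB     -> -22
PUSH -6 -> -22 -6
MUL     -> 132
PUSH -8 -> 132 -8
PUSH -8 -> 132 -8 -8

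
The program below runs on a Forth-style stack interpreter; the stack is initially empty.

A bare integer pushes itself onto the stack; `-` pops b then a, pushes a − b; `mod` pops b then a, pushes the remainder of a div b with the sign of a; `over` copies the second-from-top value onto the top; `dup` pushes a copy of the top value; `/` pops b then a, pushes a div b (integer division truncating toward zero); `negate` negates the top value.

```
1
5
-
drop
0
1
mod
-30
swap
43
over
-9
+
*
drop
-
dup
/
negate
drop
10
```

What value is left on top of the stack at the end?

10

1      → [1]
5      → [1, 5]
-      → [-4]
drop   → []
0      → [0]
1      → [0, 1]
mod    → [0]
-30    → [0, -30]
swap   → [-30, 0]
43     → [-30, 0, 43]
over   → [-30, 0, 43, 0]
-9     → [-30, 0, 43, 0, -9]
+      → [-30, 0, 43, -9]
*      → [-30, 0, -387]
drop   → [-30, 0]
-      → [-30]
dup    → [-30, -30]
/      → [1]
negate → [-1]
drop   → []
10     → [10]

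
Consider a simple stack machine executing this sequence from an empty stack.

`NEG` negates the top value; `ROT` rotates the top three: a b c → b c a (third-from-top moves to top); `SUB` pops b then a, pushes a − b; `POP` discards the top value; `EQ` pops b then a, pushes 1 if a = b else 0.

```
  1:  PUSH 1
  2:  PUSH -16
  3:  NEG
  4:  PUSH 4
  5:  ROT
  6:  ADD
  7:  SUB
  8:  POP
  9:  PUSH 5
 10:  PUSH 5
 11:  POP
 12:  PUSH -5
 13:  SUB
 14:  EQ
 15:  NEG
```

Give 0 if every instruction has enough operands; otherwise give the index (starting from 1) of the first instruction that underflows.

PUSH 1   → [1]
PUSH -16 → [1, -16]
NEG      → [1, 16]
PUSH 4   → [1, 16, 4]
ROT      → [16, 4, 1]
ADD      → [16, 5]
SUB      → [11]
POP      → []
PUSH 5   → [5]
PUSH 5   → [5, 5]
POP      → [5]
PUSH -5  → [5, -5]
SUB      → [10]
EQ  — needs 2 operands, stack has 1 → underflow

14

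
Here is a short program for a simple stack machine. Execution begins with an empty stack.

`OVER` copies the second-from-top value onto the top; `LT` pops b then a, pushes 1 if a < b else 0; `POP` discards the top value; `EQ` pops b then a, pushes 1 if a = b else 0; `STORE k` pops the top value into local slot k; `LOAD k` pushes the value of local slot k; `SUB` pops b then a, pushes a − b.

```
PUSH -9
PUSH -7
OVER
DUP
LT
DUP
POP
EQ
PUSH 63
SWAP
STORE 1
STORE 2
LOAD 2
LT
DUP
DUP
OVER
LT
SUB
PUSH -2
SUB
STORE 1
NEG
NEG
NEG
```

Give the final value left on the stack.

PUSH -9 → -9
PUSH -7 → -9 -7
OVER    → -9 -7 -9
DUP     → -9 -7 -9 -9
LT      → -9 -7 0
DUP     → -9 -7 0 0
POP     → -9 -7 0
EQ      → -9 0
PUSH 63 → -9 0 63
SWAP    → -9 63 0
STORE 1 → -9 63
STORE 2 → -9
LOAD 2  → -9 63
LT      → 1
DUP     → 1 1
DUP     → 1 1 1
OVER    → 1 1 1 1
LT      → 1 1 0
SUB     → 1 1
PUSH -2 → 1 1 -2
SUB     → 1 3
STORE 1 → 1
NEG     → -1
NEG     → 1
NEG     → -1

-1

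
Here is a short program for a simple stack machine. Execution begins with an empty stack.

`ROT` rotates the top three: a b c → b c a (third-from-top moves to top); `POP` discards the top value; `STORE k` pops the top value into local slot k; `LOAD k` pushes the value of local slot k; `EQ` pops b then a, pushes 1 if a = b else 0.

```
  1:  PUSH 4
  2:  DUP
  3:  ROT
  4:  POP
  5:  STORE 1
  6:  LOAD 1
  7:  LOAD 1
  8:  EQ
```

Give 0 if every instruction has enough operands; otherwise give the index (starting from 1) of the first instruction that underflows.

3

PUSH 4  [4]
DUP     [4, 4]
ROT  — needs 3 operands, stack has 2 → underflow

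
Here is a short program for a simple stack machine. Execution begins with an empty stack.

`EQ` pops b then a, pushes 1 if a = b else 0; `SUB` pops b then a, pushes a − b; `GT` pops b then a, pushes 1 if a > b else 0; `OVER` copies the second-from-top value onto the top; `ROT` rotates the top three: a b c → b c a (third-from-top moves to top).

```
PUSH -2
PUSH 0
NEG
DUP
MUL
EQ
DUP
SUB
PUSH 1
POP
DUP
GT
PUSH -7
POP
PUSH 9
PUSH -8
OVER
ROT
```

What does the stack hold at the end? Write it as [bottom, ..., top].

PUSH -2 : -2
PUSH 0  : -2 0
NEG     : -2 0
DUP     : -2 0 0
MUL     : -2 0
EQ      : 0
DUP     : 0 0
SUB     : 0
PUSH 1  : 0 1
POP     : 0
DUP     : 0 0
GT      : 0
PUSH -7 : 0 -7
POP     : 0
PUSH 9  : 0 9
PUSH -8 : 0 9 -8
OVER    : 0 9 -8 9
ROT     : 0 -8 9 9

[0, -8, 9, 9]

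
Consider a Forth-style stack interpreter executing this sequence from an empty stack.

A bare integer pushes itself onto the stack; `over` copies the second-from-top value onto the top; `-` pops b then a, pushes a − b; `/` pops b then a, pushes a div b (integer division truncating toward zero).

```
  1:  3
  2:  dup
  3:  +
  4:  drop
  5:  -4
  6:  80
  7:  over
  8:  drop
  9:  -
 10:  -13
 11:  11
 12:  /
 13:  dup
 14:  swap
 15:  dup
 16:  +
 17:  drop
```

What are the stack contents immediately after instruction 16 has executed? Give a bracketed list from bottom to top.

3    → 3
dup  → 3 3
+    → 6
drop → (empty)
-4   → -4
80   → -4 80
over → -4 80 -4
drop → -4 80
-    → -84
-13  → -84 -13
11   → -84 -13 11
/    → -84 -1
dup  → -84 -1 -1
swap → -84 -1 -1
dup  → -84 -1 -1 -1
+    → -84 -1 -2

[-84, -1, -2]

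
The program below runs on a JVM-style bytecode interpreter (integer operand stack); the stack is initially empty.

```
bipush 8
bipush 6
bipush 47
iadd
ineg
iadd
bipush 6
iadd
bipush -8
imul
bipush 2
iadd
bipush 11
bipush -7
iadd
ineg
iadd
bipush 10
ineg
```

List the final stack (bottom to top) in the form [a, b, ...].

[310, -10]

bipush 8   [8]
bipush 6   [8, 6]
bipush 47  [8, 6, 47]
iadd       [8, 53]
ineg       [8, -53]
iadd       [-45]
bipush 6   [-45, 6]
iadd       [-39]
bipush -8  [-39, -8]
imul       [312]
bipush 2   [312, 2]
iadd       [314]
bipush 11  [314, 11]
bipush -7  [314, 11, -7]
iadd       [314, 4]
ineg       [314, -4]
iadd       [310]
bipush 10  [310, 10]
ineg       [310, -10]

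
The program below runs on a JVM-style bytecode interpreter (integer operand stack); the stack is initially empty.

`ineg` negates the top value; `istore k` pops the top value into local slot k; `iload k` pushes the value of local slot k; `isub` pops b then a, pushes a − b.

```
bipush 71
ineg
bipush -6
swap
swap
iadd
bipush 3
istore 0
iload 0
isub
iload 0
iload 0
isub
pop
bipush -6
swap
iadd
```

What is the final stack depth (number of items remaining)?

1

bipush 71 : 71
ineg      : -71
bipush -6 : -71 -6
swap      : -6 -71
swap      : -71 -6
iadd      : -77
bipush 3  : -77 3
istore 0  : -77
iload 0   : -77 3
isub      : -80
iload 0   : -80 3
iload 0   : -80 3 3
isub      : -80 0
pop       : -80
bipush -6 : -80 -6
swap      : -6 -80
iadd      : -86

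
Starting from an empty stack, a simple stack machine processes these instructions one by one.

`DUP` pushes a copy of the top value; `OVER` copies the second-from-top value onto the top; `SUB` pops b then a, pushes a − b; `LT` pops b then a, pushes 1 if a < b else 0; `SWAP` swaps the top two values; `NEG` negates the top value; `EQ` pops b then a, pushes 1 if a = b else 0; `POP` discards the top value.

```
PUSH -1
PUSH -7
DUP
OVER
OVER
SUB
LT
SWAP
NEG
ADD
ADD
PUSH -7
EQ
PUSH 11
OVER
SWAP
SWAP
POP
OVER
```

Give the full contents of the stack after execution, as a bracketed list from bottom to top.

[0, 11, 0]

PUSH -1  [-1]
PUSH -7  [-1, -7]
DUP      [-1, -7, -7]
OVER     [-1, -7, -7, -7]
OVER     [-1, -7, -7, -7, -7]
SUB      [-1, -7, -7, 0]
LT       [-1, -7, 1]
SWAP     [-1, 1, -7]
NEG      [-1, 1, 7]
ADD      [-1, 8]
ADD      [7]
PUSH -7  [7, -7]
EQ       [0]
PUSH 11  [0, 11]
OVER     [0, 11, 0]
SWAP     [0, 0, 11]
SWAP     [0, 11, 0]
POP      [0, 11]
OVER     [0, 11, 0]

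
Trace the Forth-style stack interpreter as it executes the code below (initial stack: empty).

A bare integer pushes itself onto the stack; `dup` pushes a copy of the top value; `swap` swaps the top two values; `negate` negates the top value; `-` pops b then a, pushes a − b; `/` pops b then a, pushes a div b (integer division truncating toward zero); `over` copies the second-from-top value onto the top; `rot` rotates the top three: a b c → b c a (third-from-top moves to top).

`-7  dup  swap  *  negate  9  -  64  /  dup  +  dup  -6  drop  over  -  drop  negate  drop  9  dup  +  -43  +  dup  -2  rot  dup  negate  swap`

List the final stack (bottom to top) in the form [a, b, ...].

-7     : [-7]
dup    : [-7, -7]
swap   : [-7, -7]
*      : [49]
negate : [-49]
9      : [-49, 9]
-      : [-58]
64     : [-58, 64]
/      : [0]
dup    : [0, 0]
+      : [0]
dup    : [0, 0]
-6     : [0, 0, -6]
drop   : [0, 0]
over   : [0, 0, 0]
-      : [0, 0]
drop   : [0]
negate : [0]
drop   : []
9      : [9]
dup    : [9, 9]
+      : [18]
-43    : [18, -43]
+      : [-25]
dup    : [-25, -25]
-2     : [-25, -25, -2]
rot    : [-25, -2, -25]
dup    : [-25, -2, -25, -25]
negate : [-25, -2, -25, 25]
swap   : [-25, -2, 25, -25]

[-25, -2, 25, -25]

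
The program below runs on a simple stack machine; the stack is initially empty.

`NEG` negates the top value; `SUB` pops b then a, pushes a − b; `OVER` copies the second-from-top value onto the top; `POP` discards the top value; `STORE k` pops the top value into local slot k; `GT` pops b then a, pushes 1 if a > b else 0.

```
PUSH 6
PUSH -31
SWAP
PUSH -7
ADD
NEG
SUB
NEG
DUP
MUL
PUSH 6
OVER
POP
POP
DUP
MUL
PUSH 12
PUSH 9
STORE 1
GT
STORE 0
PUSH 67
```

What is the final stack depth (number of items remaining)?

PUSH 6    6
PUSH -31  6 -31
SWAP      -31 6
PUSH -7   -31 6 -7
ADD       -31 -1
NEG       -31 1
SUB       -32
NEG       32
DUP       32 32
MUL       1024
PUSH 6    1024 6
OVER      1024 6 1024
POP       1024 6
POP       1024
DUP       1024 1024
MUL       1048576
PUSH 12   1048576 12
PUSH 9    1048576 12 9
STORE 1   1048576 12
GT        1
STORE 0   (empty)
PUSH 67   67

1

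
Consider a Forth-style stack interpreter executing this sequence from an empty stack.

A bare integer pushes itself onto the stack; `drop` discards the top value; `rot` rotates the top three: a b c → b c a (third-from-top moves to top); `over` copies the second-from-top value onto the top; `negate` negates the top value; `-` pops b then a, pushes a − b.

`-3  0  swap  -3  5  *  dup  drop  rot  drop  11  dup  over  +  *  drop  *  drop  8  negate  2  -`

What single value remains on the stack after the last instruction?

-3     -> -3
0      -> -3 0
swap   -> 0 -3
-3     -> 0 -3 -3
5      -> 0 -3 -3 5
*      -> 0 -3 -15
dup    -> 0 -3 -15 -15
drop   -> 0 -3 -15
rot    -> -3 -15 0
drop   -> -3 -15
11     -> -3 -15 11
dup    -> -3 -15 11 11
over   -> -3 -15 11 11 11
+      -> -3 -15 11 22
*      -> -3 -15 242
drop   -> -3 -15
*      -> 45
drop   -> (empty)
8      -> 8
negate -> -8
2      -> -8 2
-      -> -10

-10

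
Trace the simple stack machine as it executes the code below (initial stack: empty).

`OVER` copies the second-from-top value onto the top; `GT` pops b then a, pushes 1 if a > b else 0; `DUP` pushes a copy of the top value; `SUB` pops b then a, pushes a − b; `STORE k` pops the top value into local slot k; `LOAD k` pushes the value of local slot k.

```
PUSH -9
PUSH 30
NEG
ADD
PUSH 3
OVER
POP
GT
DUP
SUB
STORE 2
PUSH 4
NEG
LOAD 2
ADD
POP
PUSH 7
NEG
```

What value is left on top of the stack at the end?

-7

PUSH -9 -> [-9]
PUSH 30 -> [-9, 30]
NEG     -> [-9, -30]
ADD     -> [-39]
PUSH 3  -> [-39, 3]
OVER    -> [-39, 3, -39]
POP     -> [-39, 3]
GT      -> [0]
DUP     -> [0, 0]
SUB     -> [0]
STORE 2 -> []
PUSH 4  -> [4]
NEG     -> [-4]
LOAD 2  -> [-4, 0]
ADD     -> [-4]
POP     -> []
PUSH 7  -> [7]
NEG     -> [-7]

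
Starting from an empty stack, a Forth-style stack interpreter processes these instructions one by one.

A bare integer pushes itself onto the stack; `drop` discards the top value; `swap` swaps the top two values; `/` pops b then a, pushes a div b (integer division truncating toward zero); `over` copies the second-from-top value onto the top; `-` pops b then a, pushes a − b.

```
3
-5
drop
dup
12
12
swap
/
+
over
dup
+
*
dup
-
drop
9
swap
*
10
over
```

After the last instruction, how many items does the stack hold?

3     3
-5    3 -5
drop  3
dup   3 3
12    3 3 12
12    3 3 12 12
swap  3 3 12 12
/     3 3 1
+     3 4
over  3 4 3
dup   3 4 3 3
+     3 4 6
*     3 24
dup   3 24 24
-     3 0
drop  3
9     3 9
swap  9 3
*     27
10    27 10
over  27 10 27

3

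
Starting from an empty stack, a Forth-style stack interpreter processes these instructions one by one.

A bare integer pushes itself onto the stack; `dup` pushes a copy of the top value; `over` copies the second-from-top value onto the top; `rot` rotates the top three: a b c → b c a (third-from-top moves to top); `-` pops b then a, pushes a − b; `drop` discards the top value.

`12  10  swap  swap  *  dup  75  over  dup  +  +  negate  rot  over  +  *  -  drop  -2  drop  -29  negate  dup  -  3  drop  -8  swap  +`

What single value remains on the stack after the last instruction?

12     : 12
10     : 12 10
swap   : 10 12
swap   : 12 10
*      : 120
dup    : 120 120
75     : 120 120 75
over   : 120 120 75 120
dup    : 120 120 75 120 120
+      : 120 120 75 240
+      : 120 120 315
negate : 120 120 -315
rot    : 120 -315 120
over   : 120 -315 120 -315
+      : 120 -315 -195
*      : 120 61425
-      : -61305
drop   : (empty)
-2     : -2
drop   : (empty)
-29    : -29
negate : 29
dup    : 29 29
-      : 0
3      : 0 3
drop   : 0
-8     : 0 -8
swap   : -8 0
+      : -8

-8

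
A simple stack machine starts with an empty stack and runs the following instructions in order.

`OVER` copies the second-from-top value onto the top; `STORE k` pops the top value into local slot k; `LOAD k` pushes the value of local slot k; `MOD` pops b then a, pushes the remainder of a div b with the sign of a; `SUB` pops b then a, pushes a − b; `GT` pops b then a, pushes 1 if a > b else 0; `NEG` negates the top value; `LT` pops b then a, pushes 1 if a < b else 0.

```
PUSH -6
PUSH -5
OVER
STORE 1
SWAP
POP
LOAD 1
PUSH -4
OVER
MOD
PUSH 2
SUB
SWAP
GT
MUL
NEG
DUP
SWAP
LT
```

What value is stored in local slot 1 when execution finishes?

PUSH -6 -> [-6]
PUSH -5 -> [-6, -5]
OVER    -> [-6, -5, -6]
STORE 1 -> [-6, -5]
SWAP    -> [-5, -6]
POP     -> [-5]
LOAD 1  -> [-5, -6]
PUSH -4 -> [-5, -6, -4]
OVER    -> [-5, -6, -4, -6]
MOD     -> [-5, -6, -4]
PUSH 2  -> [-5, -6, -4, 2]
SUB     -> [-5, -6, -6]
SWAP    -> [-5, -6, -6]
GT      -> [-5, 0]
MUL     -> [0]
NEG     -> [0]
DUP     -> [0, 0]
SWAP    -> [0, 0]
LT      -> [0]

-6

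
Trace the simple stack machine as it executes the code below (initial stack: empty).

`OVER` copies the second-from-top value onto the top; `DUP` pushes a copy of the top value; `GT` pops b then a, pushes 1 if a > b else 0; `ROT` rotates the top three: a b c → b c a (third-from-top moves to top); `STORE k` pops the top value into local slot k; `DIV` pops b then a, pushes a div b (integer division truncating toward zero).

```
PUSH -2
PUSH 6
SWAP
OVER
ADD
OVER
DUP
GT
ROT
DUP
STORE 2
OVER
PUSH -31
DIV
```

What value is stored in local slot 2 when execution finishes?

PUSH -2  : [-2]
PUSH 6   : [-2, 6]
SWAP     : [6, -2]
OVER     : [6, -2, 6]
ADD      : [6, 4]
OVER     : [6, 4, 6]
DUP      : [6, 4, 6, 6]
GT       : [6, 4, 0]
ROT      : [4, 0, 6]
DUP      : [4, 0, 6, 6]
STORE 2  : [4, 0, 6]
OVER     : [4, 0, 6, 0]
PUSH -31 : [4, 0, 6, 0, -31]
DIV      : [4, 0, 6, 0]

6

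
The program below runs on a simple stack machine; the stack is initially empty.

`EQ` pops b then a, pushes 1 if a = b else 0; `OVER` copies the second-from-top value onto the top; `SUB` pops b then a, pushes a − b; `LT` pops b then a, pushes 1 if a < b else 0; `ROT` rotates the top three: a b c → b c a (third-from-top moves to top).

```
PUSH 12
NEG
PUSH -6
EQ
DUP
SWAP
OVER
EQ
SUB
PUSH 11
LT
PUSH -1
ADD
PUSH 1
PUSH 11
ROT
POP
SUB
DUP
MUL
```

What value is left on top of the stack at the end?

PUSH 12 -> [12]
NEG     -> [-12]
PUSH -6 -> [-12, -6]
EQ      -> [0]
DUP     -> [0, 0]
SWAP    -> [0, 0]
OVER    -> [0, 0, 0]
EQ      -> [0, 1]
SUB     -> [-1]
PUSH 11 -> [-1, 11]
LT      -> [1]
PUSH -1 -> [1, -1]
ADD     -> [0]
PUSH 1  -> [0, 1]
PUSH 11 -> [0, 1, 11]
ROT     -> [1, 11, 0]
POP     -> [1, 11]
SUB     -> [-10]
DUP     -> [-10, -10]
MUL     -> [100]

100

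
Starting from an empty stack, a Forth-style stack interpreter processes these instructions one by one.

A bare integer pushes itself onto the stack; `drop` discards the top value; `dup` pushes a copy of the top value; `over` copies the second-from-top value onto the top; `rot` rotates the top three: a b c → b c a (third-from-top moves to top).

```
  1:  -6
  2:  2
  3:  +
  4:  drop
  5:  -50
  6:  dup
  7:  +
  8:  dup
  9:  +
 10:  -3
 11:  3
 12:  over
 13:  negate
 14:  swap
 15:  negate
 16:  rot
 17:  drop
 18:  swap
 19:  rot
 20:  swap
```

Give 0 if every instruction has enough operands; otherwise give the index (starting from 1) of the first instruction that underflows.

-6      -6
2       -6 2
+       -4
drop    (empty)
-50     -50
dup     -50 -50
+       -100
dup     -100 -100
+       -200
-3      -200 -3
3       -200 -3 3
over    -200 -3 3 -3
negate  -200 -3 3 3
swap    -200 -3 3 3
negate  -200 -3 3 -3
rot     -200 3 -3 -3
drop    -200 3 -3
swap    -200 -3 3
rot     -3 3 -200
swap    -3 -200 3

0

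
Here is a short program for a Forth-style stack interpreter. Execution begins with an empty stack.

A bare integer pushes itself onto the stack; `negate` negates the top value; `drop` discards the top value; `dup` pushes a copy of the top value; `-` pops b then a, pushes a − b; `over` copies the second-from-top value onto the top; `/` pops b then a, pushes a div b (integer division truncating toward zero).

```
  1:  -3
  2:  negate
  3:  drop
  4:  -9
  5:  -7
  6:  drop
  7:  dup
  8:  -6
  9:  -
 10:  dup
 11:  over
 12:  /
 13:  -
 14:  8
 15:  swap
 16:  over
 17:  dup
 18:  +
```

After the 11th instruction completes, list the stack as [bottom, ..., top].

[-9, -3, -3, -3]

-3     -> -3
negate -> 3
drop   -> (empty)
-9     -> -9
-7     -> -9 -7
drop   -> -9
dup    -> -9 -9
-6     -> -9 -9 -6
-      -> -9 -3
dup    -> -9 -3 -3
over   -> -9 -3 -3 -3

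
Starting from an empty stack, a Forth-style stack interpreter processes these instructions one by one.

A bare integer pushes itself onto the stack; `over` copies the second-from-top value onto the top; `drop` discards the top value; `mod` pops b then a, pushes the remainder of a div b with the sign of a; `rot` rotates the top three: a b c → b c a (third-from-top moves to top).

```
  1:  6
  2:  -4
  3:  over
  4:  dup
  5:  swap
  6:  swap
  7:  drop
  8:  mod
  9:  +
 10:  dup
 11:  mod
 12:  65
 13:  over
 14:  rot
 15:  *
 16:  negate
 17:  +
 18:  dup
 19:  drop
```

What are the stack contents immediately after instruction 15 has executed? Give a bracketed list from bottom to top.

6     [6]
-4    [6, -4]
over  [6, -4, 6]
dup   [6, -4, 6, 6]
swap  [6, -4, 6, 6]
swap  [6, -4, 6, 6]
drop  [6, -4, 6]
mod   [6, -4]
+     [2]
dup   [2, 2]
mod   [0]
65    [0, 65]
over  [0, 65, 0]
rot   [65, 0, 0]
*     [65, 0]

[65, 0]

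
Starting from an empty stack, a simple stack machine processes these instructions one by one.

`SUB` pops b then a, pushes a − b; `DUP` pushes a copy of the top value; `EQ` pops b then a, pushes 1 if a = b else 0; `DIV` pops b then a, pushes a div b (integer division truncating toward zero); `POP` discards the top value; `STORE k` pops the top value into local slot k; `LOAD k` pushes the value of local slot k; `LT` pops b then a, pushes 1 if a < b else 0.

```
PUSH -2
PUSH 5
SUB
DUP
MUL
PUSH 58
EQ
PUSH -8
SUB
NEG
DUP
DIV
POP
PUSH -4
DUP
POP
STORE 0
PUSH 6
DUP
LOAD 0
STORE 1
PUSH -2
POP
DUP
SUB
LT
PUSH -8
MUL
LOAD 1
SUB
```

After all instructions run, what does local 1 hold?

-4

PUSH -2  [-2]
PUSH 5   [-2, 5]
SUB      [-7]
DUP      [-7, -7]
MUL      [49]
PUSH 58  [49, 58]
EQ       [0]
PUSH -8  [0, -8]
SUB      [8]
NEG      [-8]
DUP      [-8, -8]
DIV      [1]
POP      []
PUSH -4  [-4]
DUP      [-4, -4]
POP      [-4]
STORE 0  []
PUSH 6   [6]
DUP      [6, 6]
LOAD 0   [6, 6, -4]
STORE 1  [6, 6]
PUSH -2  [6, 6, -2]
POP      [6, 6]
DUP      [6, 6, 6]
SUB      [6, 0]
LT       [0]
PUSH -8  [0, -8]
MUL      [0]
LOAD 1   [0, -4]
SUB      [4]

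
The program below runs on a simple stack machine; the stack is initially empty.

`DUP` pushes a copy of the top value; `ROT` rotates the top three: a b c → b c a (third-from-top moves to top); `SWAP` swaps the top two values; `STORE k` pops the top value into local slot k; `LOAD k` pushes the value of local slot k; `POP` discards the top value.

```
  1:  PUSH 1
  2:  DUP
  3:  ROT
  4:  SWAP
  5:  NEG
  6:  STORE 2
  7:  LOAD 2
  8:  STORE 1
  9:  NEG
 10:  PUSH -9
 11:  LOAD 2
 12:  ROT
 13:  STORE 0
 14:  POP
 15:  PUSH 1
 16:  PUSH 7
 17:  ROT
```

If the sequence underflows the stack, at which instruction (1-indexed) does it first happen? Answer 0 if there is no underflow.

PUSH 1  [1]
DUP     [1, 1]
ROT  — needs 3 operands, stack has 2 → underflow

3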